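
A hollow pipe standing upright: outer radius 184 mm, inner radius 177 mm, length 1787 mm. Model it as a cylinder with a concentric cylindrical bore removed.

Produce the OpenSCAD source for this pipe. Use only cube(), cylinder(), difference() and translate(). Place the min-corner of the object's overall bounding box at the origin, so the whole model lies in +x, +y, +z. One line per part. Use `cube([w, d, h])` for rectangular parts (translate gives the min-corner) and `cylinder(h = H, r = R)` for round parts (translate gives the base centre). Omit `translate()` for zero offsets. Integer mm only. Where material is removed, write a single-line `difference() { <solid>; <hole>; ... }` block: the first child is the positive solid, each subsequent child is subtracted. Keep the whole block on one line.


difference() { translate([184, 184, 0]) cylinder(h = 1787, r = 184); translate([184, 184, 0]) cylinder(h = 1787, r = 177); }


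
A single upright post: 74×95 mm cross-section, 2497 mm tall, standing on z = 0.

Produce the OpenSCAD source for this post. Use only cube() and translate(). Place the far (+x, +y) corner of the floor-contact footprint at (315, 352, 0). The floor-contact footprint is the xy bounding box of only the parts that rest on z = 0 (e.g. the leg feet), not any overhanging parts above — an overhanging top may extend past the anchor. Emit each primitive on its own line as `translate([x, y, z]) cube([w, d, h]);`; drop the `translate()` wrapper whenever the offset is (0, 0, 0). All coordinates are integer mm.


translate([241, 257, 0]) cube([74, 95, 2497]);


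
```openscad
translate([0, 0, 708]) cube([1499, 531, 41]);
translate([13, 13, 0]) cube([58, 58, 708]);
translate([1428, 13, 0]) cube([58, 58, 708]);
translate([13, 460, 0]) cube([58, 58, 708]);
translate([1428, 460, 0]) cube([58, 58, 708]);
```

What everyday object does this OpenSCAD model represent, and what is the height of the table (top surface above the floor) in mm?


A table. The table height is 749 mm.

A 1499×531×41 slab sits at z = 708 on four 58 mm square posts — a table. The top surface is at 708 + 41 = 749 mm.


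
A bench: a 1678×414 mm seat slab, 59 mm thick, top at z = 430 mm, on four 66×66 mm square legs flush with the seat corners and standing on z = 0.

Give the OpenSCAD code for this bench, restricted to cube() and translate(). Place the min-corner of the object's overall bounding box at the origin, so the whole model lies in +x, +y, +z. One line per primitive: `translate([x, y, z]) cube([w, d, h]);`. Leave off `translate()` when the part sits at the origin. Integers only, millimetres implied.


translate([0, 0, 371]) cube([1678, 414, 59]);
cube([66, 66, 371]);
translate([0, 348, 0]) cube([66, 66, 371]);
translate([1612, 0, 0]) cube([66, 66, 371]);
translate([1612, 348, 0]) cube([66, 66, 371]);


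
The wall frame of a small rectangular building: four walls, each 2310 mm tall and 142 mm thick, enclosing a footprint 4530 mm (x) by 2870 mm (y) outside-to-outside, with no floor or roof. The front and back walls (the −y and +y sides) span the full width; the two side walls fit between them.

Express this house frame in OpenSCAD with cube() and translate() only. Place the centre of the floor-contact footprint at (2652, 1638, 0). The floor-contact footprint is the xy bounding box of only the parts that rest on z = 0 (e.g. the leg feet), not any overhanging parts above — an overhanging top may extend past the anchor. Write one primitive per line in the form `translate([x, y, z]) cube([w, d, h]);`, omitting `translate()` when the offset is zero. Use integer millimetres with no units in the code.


translate([387, 203, 0]) cube([4530, 142, 2310]);
translate([387, 2931, 0]) cube([4530, 142, 2310]);
translate([387, 345, 0]) cube([142, 2586, 2310]);
translate([4775, 345, 0]) cube([142, 2586, 2310]);


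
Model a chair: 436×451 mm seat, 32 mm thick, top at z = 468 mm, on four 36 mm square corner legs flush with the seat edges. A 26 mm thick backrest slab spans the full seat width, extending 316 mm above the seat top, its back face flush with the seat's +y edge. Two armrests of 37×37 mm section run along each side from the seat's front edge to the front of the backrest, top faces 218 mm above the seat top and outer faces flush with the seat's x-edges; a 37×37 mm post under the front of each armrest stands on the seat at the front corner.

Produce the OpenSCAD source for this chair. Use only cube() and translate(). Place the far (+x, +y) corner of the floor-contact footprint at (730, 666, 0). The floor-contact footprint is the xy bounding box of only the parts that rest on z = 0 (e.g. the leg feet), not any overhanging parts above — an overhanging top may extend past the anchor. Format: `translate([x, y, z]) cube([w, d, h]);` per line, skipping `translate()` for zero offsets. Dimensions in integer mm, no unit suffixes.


// leg_h = 468 - 32 = 436
// arm post h = 218 - 37 = 181
translate([294, 215, 436]) cube([436, 451, 32]);
translate([294, 215, 0]) cube([36, 36, 436]);
translate([694, 215, 0]) cube([36, 36, 436]);
translate([294, 630, 0]) cube([36, 36, 436]);
translate([694, 630, 0]) cube([36, 36, 436]);
translate([294, 640, 468]) cube([436, 26, 316]);
translate([294, 215, 649]) cube([37, 425, 37]);
translate([693, 215, 649]) cube([37, 425, 37]);
translate([294, 215, 468]) cube([37, 37, 181]);
translate([693, 215, 468]) cube([37, 37, 181]);


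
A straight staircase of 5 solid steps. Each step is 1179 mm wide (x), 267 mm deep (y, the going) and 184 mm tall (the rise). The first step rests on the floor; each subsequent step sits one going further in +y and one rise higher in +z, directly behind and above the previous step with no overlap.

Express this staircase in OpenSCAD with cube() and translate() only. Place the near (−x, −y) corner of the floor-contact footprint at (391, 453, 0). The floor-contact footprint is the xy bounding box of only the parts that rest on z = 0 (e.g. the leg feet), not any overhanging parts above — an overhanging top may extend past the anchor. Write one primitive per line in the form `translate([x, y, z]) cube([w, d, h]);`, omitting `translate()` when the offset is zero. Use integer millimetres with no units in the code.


translate([391, 453, 0]) cube([1179, 267, 184]);
translate([391, 720, 184]) cube([1179, 267, 184]);
translate([391, 987, 368]) cube([1179, 267, 184]);
translate([391, 1254, 552]) cube([1179, 267, 184]);
translate([391, 1521, 736]) cube([1179, 267, 184]);


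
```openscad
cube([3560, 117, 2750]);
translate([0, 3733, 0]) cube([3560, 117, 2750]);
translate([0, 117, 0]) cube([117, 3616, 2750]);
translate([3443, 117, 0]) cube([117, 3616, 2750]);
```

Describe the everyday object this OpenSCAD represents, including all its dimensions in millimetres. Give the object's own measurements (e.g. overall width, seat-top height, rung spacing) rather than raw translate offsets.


The wall frame of a small rectangular building: four walls, each 2750 mm tall and 117 mm thick, enclosing a footprint 3560 mm (x) by 3850 mm (y) outside-to-outside, with no floor or roof. The front and back walls (the −y and +y sides) span the full width; the two side walls fit between them.


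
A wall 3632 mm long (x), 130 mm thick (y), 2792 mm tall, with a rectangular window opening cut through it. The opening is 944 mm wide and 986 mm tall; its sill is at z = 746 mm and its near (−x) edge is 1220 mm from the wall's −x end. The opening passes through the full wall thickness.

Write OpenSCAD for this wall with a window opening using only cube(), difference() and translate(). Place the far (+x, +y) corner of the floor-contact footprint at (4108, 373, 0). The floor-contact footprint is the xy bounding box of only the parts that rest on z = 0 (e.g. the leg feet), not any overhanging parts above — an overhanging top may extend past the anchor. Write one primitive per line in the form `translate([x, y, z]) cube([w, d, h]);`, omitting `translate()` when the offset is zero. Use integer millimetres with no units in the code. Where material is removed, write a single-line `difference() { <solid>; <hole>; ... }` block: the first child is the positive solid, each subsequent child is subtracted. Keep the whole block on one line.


difference() { translate([476, 243, 0]) cube([3632, 130, 2792]); translate([1696, 243, 746]) cube([944, 130, 986]); }


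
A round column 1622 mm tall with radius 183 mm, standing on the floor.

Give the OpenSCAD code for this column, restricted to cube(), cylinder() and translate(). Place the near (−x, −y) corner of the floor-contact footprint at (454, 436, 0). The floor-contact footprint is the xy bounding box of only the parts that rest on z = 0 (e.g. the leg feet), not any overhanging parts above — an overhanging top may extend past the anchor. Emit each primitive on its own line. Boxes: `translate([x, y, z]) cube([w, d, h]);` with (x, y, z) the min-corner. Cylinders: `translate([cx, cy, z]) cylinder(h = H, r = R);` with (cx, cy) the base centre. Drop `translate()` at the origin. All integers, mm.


translate([637, 619, 0]) cylinder(h = 1622, r = 183);


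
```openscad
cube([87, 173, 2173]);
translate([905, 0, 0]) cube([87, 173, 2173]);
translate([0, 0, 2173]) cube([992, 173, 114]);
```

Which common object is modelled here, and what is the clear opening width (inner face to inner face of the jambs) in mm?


A door frame. The clear opening width is 818 mm.

Two 2173 mm tall posts with a header on top — a door frame. The left jamb is 87 mm wide at x = 0; the right jamb starts at x = 905. The clear opening is 905 − 87 = 818 mm.


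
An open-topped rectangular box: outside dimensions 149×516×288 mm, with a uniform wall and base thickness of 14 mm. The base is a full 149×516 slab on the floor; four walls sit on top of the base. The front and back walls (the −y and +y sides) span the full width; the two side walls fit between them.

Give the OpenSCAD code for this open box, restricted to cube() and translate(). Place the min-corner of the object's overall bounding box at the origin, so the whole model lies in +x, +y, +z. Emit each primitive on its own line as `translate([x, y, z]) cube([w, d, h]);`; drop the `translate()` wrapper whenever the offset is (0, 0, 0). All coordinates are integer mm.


cube([149, 516, 14]);
translate([0, 0, 14]) cube([149, 14, 274]);
translate([0, 502, 14]) cube([149, 14, 274]);
translate([0, 14, 14]) cube([14, 488, 274]);
translate([135, 14, 14]) cube([14, 488, 274]);


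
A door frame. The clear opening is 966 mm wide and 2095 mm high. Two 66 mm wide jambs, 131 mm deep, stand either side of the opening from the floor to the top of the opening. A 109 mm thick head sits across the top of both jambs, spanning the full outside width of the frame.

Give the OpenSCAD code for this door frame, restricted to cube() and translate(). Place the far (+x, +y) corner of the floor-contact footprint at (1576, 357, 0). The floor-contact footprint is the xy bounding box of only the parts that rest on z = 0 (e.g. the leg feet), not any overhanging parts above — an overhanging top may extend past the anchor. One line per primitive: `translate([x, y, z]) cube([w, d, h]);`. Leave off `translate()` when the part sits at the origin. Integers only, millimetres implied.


translate([478, 226, 0]) cube([66, 131, 2095]);
translate([1510, 226, 0]) cube([66, 131, 2095]);
translate([478, 226, 2095]) cube([1098, 131, 109]);


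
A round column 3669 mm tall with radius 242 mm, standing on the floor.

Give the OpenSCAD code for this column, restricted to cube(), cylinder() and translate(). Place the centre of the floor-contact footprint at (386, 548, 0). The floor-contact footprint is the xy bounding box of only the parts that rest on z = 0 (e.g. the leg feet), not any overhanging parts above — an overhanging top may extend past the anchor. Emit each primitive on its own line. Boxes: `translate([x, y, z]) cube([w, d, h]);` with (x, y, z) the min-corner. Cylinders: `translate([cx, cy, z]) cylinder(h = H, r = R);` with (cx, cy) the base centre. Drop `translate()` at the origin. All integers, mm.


translate([386, 548, 0]) cylinder(h = 3669, r = 242);


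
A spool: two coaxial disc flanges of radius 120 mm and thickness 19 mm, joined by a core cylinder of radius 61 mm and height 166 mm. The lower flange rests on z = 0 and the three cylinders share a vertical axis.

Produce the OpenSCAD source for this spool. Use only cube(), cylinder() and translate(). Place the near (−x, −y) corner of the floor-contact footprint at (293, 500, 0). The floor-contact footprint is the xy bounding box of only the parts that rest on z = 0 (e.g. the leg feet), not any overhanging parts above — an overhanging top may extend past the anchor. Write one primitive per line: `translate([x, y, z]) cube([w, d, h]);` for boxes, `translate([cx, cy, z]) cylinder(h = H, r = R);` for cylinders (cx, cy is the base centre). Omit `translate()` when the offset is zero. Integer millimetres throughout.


translate([413, 620, 0]) cylinder(h = 19, r = 120);
translate([413, 620, 19]) cylinder(h = 166, r = 61);
translate([413, 620, 185]) cylinder(h = 19, r = 120);


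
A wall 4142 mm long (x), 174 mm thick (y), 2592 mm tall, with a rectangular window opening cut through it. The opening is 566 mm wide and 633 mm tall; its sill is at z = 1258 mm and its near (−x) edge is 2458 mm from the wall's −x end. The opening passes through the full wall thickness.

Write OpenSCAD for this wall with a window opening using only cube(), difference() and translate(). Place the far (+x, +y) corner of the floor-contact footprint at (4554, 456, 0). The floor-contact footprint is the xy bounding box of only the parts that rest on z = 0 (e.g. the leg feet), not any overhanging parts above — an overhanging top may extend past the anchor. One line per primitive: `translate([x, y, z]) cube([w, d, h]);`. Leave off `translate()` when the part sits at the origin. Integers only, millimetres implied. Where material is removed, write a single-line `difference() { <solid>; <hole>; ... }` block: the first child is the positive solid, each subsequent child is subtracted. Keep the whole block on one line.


difference() { translate([412, 282, 0]) cube([4142, 174, 2592]); translate([2870, 282, 1258]) cube([566, 174, 633]); }


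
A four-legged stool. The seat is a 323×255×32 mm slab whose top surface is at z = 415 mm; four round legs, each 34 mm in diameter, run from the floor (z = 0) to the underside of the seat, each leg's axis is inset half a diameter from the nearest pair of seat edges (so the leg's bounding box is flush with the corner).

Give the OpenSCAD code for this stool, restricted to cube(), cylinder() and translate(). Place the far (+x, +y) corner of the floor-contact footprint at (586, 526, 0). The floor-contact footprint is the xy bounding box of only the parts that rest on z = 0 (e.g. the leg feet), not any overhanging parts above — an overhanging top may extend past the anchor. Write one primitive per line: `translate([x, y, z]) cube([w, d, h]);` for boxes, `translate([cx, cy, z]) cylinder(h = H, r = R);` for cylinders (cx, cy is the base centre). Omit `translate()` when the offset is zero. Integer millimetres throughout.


// leg_h = 415 - 32 = 383
translate([263, 271, 383]) cube([323, 255, 32]);
translate([280, 288, 0]) cylinder(h = 383, r = 17);
translate([569, 288, 0]) cylinder(h = 383, r = 17);
translate([280, 509, 0]) cylinder(h = 383, r = 17);
translate([569, 509, 0]) cylinder(h = 383, r = 17);


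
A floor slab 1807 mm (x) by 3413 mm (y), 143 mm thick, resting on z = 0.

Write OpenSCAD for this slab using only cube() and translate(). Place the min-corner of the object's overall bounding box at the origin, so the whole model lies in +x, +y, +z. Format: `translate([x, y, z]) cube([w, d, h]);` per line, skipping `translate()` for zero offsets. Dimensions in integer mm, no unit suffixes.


cube([1807, 3413, 143]);


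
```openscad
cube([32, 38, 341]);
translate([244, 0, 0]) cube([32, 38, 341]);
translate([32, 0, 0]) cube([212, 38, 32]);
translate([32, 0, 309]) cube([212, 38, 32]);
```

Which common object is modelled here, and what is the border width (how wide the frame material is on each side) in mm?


A picture frame. The border width is 32 mm.

Four thin pieces enclosing a rectangular opening — a picture frame. The two full-height stiles are 341 mm tall; the top rail sits at z = 309 and is 32 mm tall, so the border above the opening is 341 − 309 = 32 mm, matching the stile x-width.


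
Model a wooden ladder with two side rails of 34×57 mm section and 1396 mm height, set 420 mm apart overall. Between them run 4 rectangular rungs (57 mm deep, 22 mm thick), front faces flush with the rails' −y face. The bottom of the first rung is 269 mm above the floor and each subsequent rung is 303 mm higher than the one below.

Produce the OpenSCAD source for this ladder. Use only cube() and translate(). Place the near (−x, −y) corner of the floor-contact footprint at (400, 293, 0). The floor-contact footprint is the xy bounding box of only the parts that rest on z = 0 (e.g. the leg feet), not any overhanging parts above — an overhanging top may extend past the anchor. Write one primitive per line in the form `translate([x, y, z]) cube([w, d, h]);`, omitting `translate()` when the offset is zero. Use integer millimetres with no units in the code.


// rung span = 420 - 2*34 = 352
// rung[k] z = 269 + k*303
translate([400, 293, 0]) cube([34, 57, 1396]);
translate([786, 293, 0]) cube([34, 57, 1396]);
translate([434, 293, 269]) cube([352, 57, 22]);
translate([434, 293, 572]) cube([352, 57, 22]);
translate([434, 293, 875]) cube([352, 57, 22]);
translate([434, 293, 1178]) cube([352, 57, 22]);


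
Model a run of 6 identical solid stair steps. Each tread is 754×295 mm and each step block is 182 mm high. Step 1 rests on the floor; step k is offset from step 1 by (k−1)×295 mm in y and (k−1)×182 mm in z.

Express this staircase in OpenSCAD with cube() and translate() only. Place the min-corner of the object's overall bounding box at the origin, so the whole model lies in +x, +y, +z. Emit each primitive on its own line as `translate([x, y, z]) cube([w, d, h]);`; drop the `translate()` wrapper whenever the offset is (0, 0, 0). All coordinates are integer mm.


cube([754, 295, 182]);
translate([0, 295, 182]) cube([754, 295, 182]);
translate([0, 590, 364]) cube([754, 295, 182]);
translate([0, 885, 546]) cube([754, 295, 182]);
translate([0, 1180, 728]) cube([754, 295, 182]);
translate([0, 1475, 910]) cube([754, 295, 182]);


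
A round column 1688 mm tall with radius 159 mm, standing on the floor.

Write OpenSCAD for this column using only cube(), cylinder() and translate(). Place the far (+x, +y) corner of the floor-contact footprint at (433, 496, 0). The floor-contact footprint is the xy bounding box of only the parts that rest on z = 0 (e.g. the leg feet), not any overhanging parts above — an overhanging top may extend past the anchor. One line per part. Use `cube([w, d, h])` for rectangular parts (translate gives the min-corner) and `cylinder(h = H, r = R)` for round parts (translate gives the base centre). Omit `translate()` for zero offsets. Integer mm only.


translate([274, 337, 0]) cylinder(h = 1688, r = 159);


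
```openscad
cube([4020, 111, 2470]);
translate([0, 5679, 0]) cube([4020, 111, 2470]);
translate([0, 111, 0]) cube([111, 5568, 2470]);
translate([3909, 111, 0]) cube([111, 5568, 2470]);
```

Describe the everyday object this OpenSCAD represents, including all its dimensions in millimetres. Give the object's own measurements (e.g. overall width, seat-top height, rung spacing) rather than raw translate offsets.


The wall frame of a small rectangular building: four walls, each 2470 mm tall and 111 mm thick, enclosing a footprint 4020 mm (x) by 5790 mm (y) outside-to-outside, with no floor or roof. The front and back walls (the −y and +y sides) span the full width; the two side walls fit between them.


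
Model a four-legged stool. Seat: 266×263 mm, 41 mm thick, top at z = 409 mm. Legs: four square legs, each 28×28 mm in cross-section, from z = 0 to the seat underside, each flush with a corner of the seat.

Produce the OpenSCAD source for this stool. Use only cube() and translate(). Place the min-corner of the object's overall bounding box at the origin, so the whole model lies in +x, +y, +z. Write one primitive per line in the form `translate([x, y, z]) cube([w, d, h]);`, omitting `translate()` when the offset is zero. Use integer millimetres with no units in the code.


translate([0, 0, 368]) cube([266, 263, 41]);
cube([28, 28, 368]);
translate([238, 0, 0]) cube([28, 28, 368]);
translate([0, 235, 0]) cube([28, 28, 368]);
translate([238, 235, 0]) cube([28, 28, 368]);


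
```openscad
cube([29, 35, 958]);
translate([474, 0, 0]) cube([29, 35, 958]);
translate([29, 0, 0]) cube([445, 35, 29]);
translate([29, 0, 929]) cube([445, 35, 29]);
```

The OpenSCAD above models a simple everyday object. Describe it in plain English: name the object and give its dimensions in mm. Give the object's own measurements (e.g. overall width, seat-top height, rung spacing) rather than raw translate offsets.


A rectangular picture frame lying in the x–z plane (depth along y). The opening is 445 mm wide (x) by 900 mm tall (z), surrounded by a border 29 mm wide on all four sides. The frame is 35 mm deep and is made of two full-height vertical stiles with two horizontal rails fitted between them.


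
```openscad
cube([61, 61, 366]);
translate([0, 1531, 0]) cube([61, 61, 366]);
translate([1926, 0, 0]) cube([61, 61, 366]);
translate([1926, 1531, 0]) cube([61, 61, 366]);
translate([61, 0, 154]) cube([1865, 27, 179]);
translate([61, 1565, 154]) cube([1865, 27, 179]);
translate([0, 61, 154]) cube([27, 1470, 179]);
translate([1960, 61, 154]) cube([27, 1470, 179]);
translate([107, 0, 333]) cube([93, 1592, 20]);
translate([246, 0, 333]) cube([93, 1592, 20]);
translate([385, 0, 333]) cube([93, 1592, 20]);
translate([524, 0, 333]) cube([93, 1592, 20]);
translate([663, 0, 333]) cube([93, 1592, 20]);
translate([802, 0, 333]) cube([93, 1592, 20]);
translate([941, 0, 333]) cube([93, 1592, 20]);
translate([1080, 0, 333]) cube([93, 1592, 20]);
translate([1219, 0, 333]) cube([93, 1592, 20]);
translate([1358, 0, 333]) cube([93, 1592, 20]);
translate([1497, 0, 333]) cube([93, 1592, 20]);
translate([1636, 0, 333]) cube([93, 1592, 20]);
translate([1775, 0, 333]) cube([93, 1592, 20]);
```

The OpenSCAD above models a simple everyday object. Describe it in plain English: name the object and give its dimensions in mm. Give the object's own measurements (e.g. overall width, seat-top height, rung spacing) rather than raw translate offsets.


A bed frame 1987 mm long (x) by 1592 mm wide (y). Four 61×61 mm corner posts, 366 mm tall, at the corners of the footprint. Four rails of 27 mm thickness and 179 mm height run between adjacent posts with their undersides at z = 154 mm, their outer faces flush with the outside of the frame (the two x-running rails run between the posts' inner faces; the two y-running rails run between the posts' inner faces). 13 slats, each 93 mm wide (x) and 20 mm thick, lie across the top of the two x-running rails, running the full 1592 mm width of the frame in y; along x they sit between the end posts with a 46 mm gap after the −x posts and between neighbouring slats, leaving 58 mm before the +x posts.


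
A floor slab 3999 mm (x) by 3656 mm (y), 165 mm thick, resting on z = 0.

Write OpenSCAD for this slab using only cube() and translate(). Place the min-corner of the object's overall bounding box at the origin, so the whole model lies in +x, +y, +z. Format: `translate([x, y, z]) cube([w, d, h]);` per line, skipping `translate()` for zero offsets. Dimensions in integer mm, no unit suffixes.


cube([3999, 3656, 165]);


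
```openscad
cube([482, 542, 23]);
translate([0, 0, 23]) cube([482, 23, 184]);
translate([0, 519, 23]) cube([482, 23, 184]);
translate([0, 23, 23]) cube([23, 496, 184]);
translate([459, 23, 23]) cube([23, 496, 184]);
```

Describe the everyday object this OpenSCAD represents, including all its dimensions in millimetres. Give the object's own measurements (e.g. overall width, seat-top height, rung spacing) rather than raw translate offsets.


An open-topped rectangular box: outside dimensions 482×542×207 mm, with a uniform wall and base thickness of 23 mm. The base is a full 482×542 slab on the floor; four walls sit on top of the base. The front and back walls (the −y and +y sides) span the full width; the two side walls fit between them.


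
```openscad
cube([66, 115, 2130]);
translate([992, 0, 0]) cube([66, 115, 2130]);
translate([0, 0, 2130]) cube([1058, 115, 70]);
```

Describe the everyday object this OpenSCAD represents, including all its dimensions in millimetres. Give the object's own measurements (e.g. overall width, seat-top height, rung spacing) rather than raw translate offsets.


A door frame. The clear opening is 926 mm wide and 2130 mm high. Two 66 mm wide jambs, 115 mm deep, stand either side of the opening from the floor to the top of the opening. A 70 mm thick head sits across the top of both jambs, spanning the full outside width of the frame.


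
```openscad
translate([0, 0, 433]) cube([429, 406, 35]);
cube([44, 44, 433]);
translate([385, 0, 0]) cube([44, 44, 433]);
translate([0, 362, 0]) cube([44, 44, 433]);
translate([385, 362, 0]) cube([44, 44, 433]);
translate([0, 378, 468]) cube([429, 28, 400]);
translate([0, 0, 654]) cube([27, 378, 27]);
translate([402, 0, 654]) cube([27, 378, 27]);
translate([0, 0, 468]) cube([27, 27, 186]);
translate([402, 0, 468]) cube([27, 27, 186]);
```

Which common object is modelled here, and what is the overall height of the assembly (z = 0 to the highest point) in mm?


A chair. The overall height is 868 mm.

A slab on four corner posts with a tall panel at the back — a chair. The seat slab sits at z = 433 with thickness 35, and the 400 mm backrest starts at the seat top, so the overall height is 433 + 35 + 400 = 868 mm.


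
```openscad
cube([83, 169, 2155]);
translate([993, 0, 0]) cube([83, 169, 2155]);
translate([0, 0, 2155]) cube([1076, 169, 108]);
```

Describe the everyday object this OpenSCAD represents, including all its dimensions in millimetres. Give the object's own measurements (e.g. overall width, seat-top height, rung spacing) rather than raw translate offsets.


A door frame. The clear opening is 910 mm wide and 2155 mm high. Two 83 mm wide jambs, 169 mm deep, stand either side of the opening from the floor to the top of the opening. A 108 mm thick head sits across the top of both jambs, spanning the full outside width of the frame.


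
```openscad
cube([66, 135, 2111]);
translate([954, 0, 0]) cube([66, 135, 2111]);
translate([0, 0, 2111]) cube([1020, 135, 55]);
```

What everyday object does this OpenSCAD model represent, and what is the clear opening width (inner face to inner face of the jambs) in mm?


A door frame. The clear opening width is 888 mm.

Two 2111 mm tall posts with a header on top — a door frame. The left jamb is 66 mm wide at x = 0; the right jamb starts at x = 954. The clear opening is 954 − 66 = 888 mm.


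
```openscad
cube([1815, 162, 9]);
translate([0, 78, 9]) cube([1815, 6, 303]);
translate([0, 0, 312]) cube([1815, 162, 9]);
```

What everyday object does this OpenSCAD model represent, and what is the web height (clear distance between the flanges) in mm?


An I-beam. The web height is 303 mm.

Two wide flanges with a thin centred web — an I-beam. Overall 321 mm minus two 9 mm flanges gives a web of 321 − 2·9 = 303 mm.


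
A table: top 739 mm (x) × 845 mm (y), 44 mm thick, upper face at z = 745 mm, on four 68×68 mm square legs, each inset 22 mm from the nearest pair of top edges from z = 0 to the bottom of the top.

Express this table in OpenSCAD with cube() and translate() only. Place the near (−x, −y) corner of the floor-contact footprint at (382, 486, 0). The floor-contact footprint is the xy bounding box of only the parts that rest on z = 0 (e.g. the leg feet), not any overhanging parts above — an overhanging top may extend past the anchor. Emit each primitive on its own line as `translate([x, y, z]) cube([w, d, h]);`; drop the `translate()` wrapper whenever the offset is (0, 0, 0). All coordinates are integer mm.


translate([360, 464, 701]) cube([739, 845, 44]);
translate([382, 486, 0]) cube([68, 68, 701]);
translate([1009, 486, 0]) cube([68, 68, 701]);
translate([382, 1219, 0]) cube([68, 68, 701]);
translate([1009, 1219, 0]) cube([68, 68, 701]);


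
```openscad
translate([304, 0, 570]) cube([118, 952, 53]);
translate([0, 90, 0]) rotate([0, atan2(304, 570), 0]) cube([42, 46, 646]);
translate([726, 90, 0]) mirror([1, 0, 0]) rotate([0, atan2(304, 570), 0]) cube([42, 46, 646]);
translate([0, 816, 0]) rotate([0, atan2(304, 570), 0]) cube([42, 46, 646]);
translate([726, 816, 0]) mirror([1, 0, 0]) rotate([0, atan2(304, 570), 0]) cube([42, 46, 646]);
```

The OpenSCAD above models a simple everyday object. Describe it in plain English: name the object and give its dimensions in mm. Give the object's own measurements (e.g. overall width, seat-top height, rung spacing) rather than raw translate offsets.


A sawhorse. A 118×952×53 mm beam (x, y, z) sits on two A-frame leg pairs. Each pair is two raked legs of 42×46 mm section (46 mm along y) splaying symmetrically in x. Each leg rises 570 mm vertically over 304 mm of horizontal reach and is 646 mm long along its own axis. Every leg's outer bottom edge rests on the floor and its outer top edge meets a bottom edge of the beam — the left legs (tilting toward +x) meet the beam's −x bottom edge, the right legs (their mirror images, tilting toward −x) meet its +x bottom edge — so the leg tops tuck under the beam, the beam's underside is 570 mm above the floor, and the feet are 726 mm apart outside-to-outside with the beam centred between them. The two leg pairs are set in 90 mm from either end of the beam.


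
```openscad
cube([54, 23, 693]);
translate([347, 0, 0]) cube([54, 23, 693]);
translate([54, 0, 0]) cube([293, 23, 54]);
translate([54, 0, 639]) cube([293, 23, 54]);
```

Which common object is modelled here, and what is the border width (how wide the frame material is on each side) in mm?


A picture frame. The border width is 54 mm.

Four thin pieces enclosing a rectangular opening — a picture frame. The two full-height stiles are 693 mm tall; the top rail sits at z = 639 and is 54 mm tall, so the border above the opening is 693 − 639 = 54 mm, matching the stile x-width.


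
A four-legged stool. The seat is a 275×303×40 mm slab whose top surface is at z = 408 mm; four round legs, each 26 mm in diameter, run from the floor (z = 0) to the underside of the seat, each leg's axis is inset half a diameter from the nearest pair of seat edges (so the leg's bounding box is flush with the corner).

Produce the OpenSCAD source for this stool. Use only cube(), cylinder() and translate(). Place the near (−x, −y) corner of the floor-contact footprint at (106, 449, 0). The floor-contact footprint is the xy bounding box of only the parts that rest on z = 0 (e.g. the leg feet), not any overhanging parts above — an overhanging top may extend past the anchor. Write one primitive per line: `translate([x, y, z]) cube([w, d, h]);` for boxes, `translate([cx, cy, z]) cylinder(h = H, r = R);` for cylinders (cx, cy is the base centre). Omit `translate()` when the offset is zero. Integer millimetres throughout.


translate([106, 449, 368]) cube([275, 303, 40]);
translate([119, 462, 0]) cylinder(h = 368, r = 13);
translate([368, 462, 0]) cylinder(h = 368, r = 13);
translate([119, 739, 0]) cylinder(h = 368, r = 13);
translate([368, 739, 0]) cylinder(h = 368, r = 13);


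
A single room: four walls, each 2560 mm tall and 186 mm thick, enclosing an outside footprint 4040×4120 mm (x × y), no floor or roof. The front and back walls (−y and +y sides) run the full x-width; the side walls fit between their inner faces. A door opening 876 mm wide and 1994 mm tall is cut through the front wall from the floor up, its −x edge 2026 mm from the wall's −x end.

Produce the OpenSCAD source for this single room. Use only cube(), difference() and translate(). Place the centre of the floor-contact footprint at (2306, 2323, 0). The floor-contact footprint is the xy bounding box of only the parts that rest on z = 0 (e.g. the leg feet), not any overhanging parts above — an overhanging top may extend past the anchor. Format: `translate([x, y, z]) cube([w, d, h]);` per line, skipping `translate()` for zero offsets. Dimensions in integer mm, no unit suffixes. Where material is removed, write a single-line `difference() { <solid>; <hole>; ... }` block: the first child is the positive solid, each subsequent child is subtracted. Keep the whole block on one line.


difference() { translate([286, 263, 0]) cube([4040, 186, 2560]); translate([2312, 263, 0]) cube([876, 186, 1994]); }
translate([286, 4197, 0]) cube([4040, 186, 2560]);
translate([286, 449, 0]) cube([186, 3748, 2560]);
translate([4140, 449, 0]) cube([186, 3748, 2560]);


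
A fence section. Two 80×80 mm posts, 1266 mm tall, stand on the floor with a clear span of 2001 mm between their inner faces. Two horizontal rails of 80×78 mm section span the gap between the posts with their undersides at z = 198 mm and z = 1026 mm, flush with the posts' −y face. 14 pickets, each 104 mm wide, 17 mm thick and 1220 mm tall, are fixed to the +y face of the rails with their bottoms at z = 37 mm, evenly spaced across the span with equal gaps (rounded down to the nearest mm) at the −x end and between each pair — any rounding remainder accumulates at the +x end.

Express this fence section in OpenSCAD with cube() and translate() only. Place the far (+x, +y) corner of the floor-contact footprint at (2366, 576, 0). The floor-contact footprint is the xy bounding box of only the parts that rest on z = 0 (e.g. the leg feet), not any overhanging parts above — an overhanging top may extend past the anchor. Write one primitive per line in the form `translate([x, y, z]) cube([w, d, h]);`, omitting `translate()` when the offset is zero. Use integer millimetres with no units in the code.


translate([205, 496, 0]) cube([80, 80, 1266]);
translate([2286, 496, 0]) cube([80, 80, 1266]);
translate([285, 496, 198]) cube([2001, 80, 78]);
translate([285, 496, 1026]) cube([2001, 80, 78]);
translate([321, 576, 37]) cube([104, 17, 1220]);
translate([461, 576, 37]) cube([104, 17, 1220]);
translate([601, 576, 37]) cube([104, 17, 1220]);
translate([741, 576, 37]) cube([104, 17, 1220]);
translate([881, 576, 37]) cube([104, 17, 1220]);
translate([1021, 576, 37]) cube([104, 17, 1220]);
translate([1161, 576, 37]) cube([104, 17, 1220]);
translate([1301, 576, 37]) cube([104, 17, 1220]);
translate([1441, 576, 37]) cube([104, 17, 1220]);
translate([1581, 576, 37]) cube([104, 17, 1220]);
translate([1721, 576, 37]) cube([104, 17, 1220]);
translate([1861, 576, 37]) cube([104, 17, 1220]);
translate([2001, 576, 37]) cube([104, 17, 1220]);
translate([2141, 576, 37]) cube([104, 17, 1220]);


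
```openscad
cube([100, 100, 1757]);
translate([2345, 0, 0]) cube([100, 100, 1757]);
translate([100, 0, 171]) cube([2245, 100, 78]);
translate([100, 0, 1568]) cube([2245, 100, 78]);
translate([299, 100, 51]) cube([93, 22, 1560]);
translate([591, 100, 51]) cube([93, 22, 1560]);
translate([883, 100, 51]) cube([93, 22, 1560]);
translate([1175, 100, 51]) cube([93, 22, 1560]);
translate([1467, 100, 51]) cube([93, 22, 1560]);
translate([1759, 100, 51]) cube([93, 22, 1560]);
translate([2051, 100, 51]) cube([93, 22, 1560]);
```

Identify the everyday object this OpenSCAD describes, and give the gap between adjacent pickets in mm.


A fence section. The picket gap is 199 mm.

Two posts, two rails, 7 pickets — a fence section. Span 2245 mm holds 7 pickets of 93 mm with 8 equal gaps: ⌊(2245 − 7·93) / 8⌋ = 199 mm.


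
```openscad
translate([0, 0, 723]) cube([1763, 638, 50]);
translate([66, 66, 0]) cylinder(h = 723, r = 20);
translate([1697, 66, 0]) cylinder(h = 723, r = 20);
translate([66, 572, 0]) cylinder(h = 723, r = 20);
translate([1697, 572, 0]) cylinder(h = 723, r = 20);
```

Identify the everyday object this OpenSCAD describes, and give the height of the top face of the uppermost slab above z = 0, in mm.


A table. The table height is 773 mm.

A 1763×638×50 slab sits at z = 723 on four Ø40 mm round legs — a table. The top surface is at 723 + 50 = 773 mm.


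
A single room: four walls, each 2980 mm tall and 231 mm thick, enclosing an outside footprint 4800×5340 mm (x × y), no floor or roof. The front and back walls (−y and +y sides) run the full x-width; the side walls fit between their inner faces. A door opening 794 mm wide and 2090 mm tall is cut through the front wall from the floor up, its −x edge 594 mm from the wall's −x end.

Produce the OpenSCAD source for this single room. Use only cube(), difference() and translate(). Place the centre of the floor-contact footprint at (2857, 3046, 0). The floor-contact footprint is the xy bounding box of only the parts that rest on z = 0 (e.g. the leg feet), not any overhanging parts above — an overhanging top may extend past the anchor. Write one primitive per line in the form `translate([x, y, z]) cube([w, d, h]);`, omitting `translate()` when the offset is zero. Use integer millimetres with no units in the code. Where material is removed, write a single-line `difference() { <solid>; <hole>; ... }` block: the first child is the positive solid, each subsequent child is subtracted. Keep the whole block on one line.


difference() { translate([457, 376, 0]) cube([4800, 231, 2980]); translate([1051, 376, 0]) cube([794, 231, 2090]); }
translate([457, 5485, 0]) cube([4800, 231, 2980]);
translate([457, 607, 0]) cube([231, 4878, 2980]);
translate([5026, 607, 0]) cube([231, 4878, 2980]);


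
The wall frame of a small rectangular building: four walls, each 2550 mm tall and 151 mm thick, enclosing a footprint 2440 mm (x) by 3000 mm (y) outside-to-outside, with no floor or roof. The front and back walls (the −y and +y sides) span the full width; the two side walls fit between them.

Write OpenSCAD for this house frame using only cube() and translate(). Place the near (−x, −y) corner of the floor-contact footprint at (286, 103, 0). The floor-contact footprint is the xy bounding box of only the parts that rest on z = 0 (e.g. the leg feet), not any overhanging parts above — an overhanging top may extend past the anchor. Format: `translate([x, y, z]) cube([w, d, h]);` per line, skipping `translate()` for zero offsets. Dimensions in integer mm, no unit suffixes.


translate([286, 103, 0]) cube([2440, 151, 2550]);
translate([286, 2952, 0]) cube([2440, 151, 2550]);
translate([286, 254, 0]) cube([151, 2698, 2550]);
translate([2575, 254, 0]) cube([151, 2698, 2550]);


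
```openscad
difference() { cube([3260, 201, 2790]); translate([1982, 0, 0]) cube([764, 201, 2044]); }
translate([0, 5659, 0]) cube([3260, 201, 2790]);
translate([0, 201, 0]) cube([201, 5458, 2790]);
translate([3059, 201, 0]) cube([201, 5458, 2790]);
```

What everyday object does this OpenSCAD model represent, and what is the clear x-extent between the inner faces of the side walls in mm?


A single room. The interior width is 2858 mm.

Four walls enclosing a rectangle with a door in the front wall — a room. Outside width 3260 minus two 201 mm walls gives 2858 mm.


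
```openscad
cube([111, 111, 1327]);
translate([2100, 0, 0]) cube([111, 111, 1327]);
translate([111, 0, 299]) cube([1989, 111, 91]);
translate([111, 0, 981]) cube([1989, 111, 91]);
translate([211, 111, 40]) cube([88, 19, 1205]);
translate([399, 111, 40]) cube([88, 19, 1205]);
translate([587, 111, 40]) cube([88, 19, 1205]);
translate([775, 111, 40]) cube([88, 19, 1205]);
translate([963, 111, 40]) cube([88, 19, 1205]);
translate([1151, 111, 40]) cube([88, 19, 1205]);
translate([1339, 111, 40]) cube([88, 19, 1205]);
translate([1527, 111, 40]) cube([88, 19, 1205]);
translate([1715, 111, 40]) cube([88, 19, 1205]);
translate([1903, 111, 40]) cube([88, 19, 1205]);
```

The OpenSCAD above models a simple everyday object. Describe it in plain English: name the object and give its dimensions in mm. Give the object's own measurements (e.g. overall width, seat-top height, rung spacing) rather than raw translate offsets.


A fence section. Two 111×111 mm posts, 1327 mm tall, stand on the floor with a clear span of 1989 mm between their inner faces. Two horizontal rails of 111×91 mm section span the gap between the posts with their undersides at z = 299 mm and z = 981 mm, flush with the posts' −y face. 10 pickets, each 88 mm wide, 19 mm thick and 1205 mm tall, are fixed to the +y face of the rails with their bottoms at z = 40 mm, spaced across the span with a 100 mm gap after the −x post and between neighbouring pickets, with 109 mm left before the +x post.
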